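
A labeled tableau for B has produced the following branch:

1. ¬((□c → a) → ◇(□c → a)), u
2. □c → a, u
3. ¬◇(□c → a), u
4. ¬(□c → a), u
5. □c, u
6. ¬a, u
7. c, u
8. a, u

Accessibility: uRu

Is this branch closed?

Closed

Both a and ¬a appear at u.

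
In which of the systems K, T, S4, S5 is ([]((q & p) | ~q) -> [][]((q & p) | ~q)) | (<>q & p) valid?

S4, S5

S4-tableau for the negation ~(([]((q & p) | ~q) -> [][]((q & p) | ~q)) | (<>q & p)):
1. ~(([]((q & p) | ~q) -> [][]((q & p) | ~q)) | (<>q & p)), w0
2. ~([]((q & p) | ~q) -> [][]((q & p) | ~q)), w0   [~|-rule on 1]
3. ~(<>q & p), w0   [~|-rule on 1]
4. []((q & p) | ~q), w0   [~->-rule on 2]
5. ~[][]((q & p) | ~q), w0   [~->-rule on 2]
6. (q & p) | ~q, w0   [[]-rule on 4 via w0Rw0]
7. ~p, w0   [~&-rule on 3 (branches; this branch)]
8. ~q, w0   [|-rule on 6 (branches; this branch)]
9. ~[]((q & p) | ~q), w1   [~[]-rule on 5: fresh world w1, w0Rw1]
10. (q & p) | ~q, w1   [[]-rule on 4 via w0Rw1]
11. q & p, w1   [|-rule on 10 (branches; this branch)]
12. q, w1   [&-rule on 11]
13. p, w1   [&-rule on 11]
14. ~((q & p) | ~q), w2   [~[]-rule on 9: fresh world w2, w1Rw2]
15. ~(q & p), w2   [~|-rule on 14]
16. q, w2   [~|-rule on 14]
17. (q & p) | ~q, w2   [[]-rule on 4 via w0Rw2]
18. ~p, w2   [~&-rule on 15 (branches; this branch)]
19. q & p, w2   [|-rule on 17 (branches; this branch)]
20. p, w2   [&-rule on 19]
Accessibility: w0Rw0, w0Rw1, w0Rw2, w1Rw1, w1Rw2, w2Rw2
Branch closes: p and ~p both at w2.
Every branch closes (one shown): valid in S4, hence also in S5 (every theorem of S4 is a theorem of S5).
T-tableau for the negation ~(([]((q & p) | ~q) -> [][]((q & p) | ~q)) | (<>q & p)):
1. ~(([]((q & p) | ~q) -> [][]((q & p) | ~q)) | (<>q & p)), w0
2. ~([]((q & p) | ~q) -> [][]((q & p) | ~q)), w0   [~|-rule on 1]
3. ~(<>q & p), w0   [~|-rule on 1]
4. []((q & p) | ~q), w0   [~->-rule on 2]
5. ~[][]((q & p) | ~q), w0   [~->-rule on 2]
6. (q & p) | ~q, w0   [[]-rule on 4 via w0Rw0]
7. ~p, w0   [~&-rule on 3 (branches; this branch)]
8. ~q, w0   [|-rule on 6 (branches; this branch)]
9. ~[]((q & p) | ~q), w1   [~[]-rule on 5: fresh world w1, w0Rw1]
10. (q & p) | ~q, w1   [[]-rule on 4 via w0Rw1]
11. ~q, w1   [|-rule on 10 (branches; this branch)]
12. ~((q & p) | ~q), w2   [~[]-rule on 9: fresh world w2, w1Rw2]
13. ~(q & p), w2   [~|-rule on 12]
14. q, w2   [~|-rule on 12]
15. ~p, w2   [~&-rule on 13 (branches; this branch)]
Accessibility: w0Rw0, w0Rw1, w1Rw1, w1Rw2, w2Rw2
Complete open branch: countermodel on a T-frame, so not valid in T, nor in K (the same frame is also a K-frame).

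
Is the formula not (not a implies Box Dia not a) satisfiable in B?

No, unsatisfiable

1. not (not a implies Box Dia not a), u
2. not a, u   [neg-implies-rule on 1]
3. not Box Dia not a, u   [neg-implies-rule on 1]
4. not Dia not a, v   [neg-Box-rule on 3: fresh world v, uRv]
5. a, u   [neg-Dia-rule on 4 via vRu]
Accessibility: uRu, uRv, vRu, vRv
Branch closes: a and not a both at u.
All branches of the tableau close; one closing branch shown above.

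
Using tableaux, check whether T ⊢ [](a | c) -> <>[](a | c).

Tableau for the negation ~([](a | c) -> <>[](a | c)):
1. ~([](a | c) -> <>[](a | c)), u
2. [](a | c), u
3. ~<>[](a | c), u
4. a | c, u
5. ~[](a | c), u
6. c, u
7. ~(a | c), v
8. ~a, v
9. ~c, v
10. a | c, v
11. ~[](a | c), v
12. c, v
Accessibility: uRu, uRv, vRv
Branch closes: c and ~c both at v.
All branches of the negation close; one closing branch shown above.

Valid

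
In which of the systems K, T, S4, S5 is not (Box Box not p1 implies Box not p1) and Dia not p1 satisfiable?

K

T-tableau for the formula:
1. not (Box Box not p1 implies Box not p1) and Dia not p1, 0
2. not (Box Box not p1 implies Box not p1), 0
3. Dia not p1, 0
4. Box Box not p1, 0
5. not Box not p1, 0
6. Box not p1, 0
7. not p1, 0
8. not p1, 1
9. Box not p1, 1
10. p1, 2
11. Box not p1, 2
12. not p1, 2
Accessibility: 0R0, 0R1, 0R2, 1R1, 2R2
Branch closes: p1 and not p1 both at 2.
Every branch closes (one shown): unsatisfiable in T, hence also in S4, S5 (every S4/S5-frame is a T-frame).
K-tableau for the formula:
1. not (Box Box not p1 implies Box not p1) and Dia not p1, 0
2. not (Box Box not p1 implies Box not p1), 0
3. Dia not p1, 0
4. Box Box not p1, 0
5. not Box not p1, 0
6. not p1, 1
7. Box not p1, 1
8. p1, 2
9. Box not p1, 2
Accessibility: 0R1, 0R2
Complete open branch: satisfiable in K.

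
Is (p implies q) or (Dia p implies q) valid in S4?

Invalid (countermodel exists)

Tableau for the negation not ((p implies q) or (Dia p implies q)):
1. not ((p implies q) or (Dia p implies q)), w0
2. not (p implies q), w0   [neg-or-rule on 1]
3. not (Dia p implies q), w0   [neg-or-rule on 1]
4. p, w0   [neg-implies-rule on 2]
5. not q, w0   [neg-implies-rule on 2]
6. Dia p, w0   [neg-implies-rule on 3]
7. p, w1   [Dia-rule on 6: fresh world w1, w0Rw1]
Accessibility: w0Rw0, w0Rw1, w1Rw1
The negation has an open branch (countermodel exists).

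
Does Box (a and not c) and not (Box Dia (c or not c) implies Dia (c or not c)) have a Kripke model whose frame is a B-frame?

No, unsatisfiable

1. Box (a and not c) and not (Box Dia (c or not c) implies Dia (c or not c)), u
2. Box (a and not c), u   [and-rule on 1]
3. not (Box Dia (c or not c) implies Dia (c or not c)), u   [and-rule on 1]
4. Box Dia (c or not c), u   [neg-implies-rule on 3]
5. not Dia (c or not c), u   [neg-implies-rule on 3]
6. a and not c, u   [Box-rule on 2 via uRu]
7. a, u   [and-rule on 6]
8. not c, u   [and-rule on 6]
9. Dia (c or not c), u   [Box-rule on 4 via uRu]
10. not (c or not c), u   [neg-Dia-rule on 5 via uRu]
11. c, u   [neg-or-rule on 10]
Accessibility: uRu
Branch closes: c and not c both at u.
All branches of the tableau close; one closing branch shown above.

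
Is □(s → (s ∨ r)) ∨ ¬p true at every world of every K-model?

Tableau for the negation ¬(□(s → (s ∨ r)) ∨ ¬p):
1. ¬(□(s → (s ∨ r)) ∨ ¬p), u
2. ¬□(s → (s ∨ r)), u
3. p, u
4. ¬(s → (s ∨ r)), v
5. s, v
6. ¬(s ∨ r), v
7. ¬s, v
8. ¬r, v
Accessibility: uRv
Branch closes: s and ¬s both at v.
Every branch of the negation's tableau closes; the branch above is one of them.

Valid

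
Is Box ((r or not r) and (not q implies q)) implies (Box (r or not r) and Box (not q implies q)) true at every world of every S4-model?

Valid

Tableau for the negation not (Box ((r or not r) and (not q implies q)) implies (Box (r or not r) and Box (not q implies q))):
1. not (Box ((r or not r) and (not q implies q)) implies (Box (r or not r) and Box (not q implies q))), 0
2. Box ((r or not r) and (not q implies q)), 0
3. not (Box (r or not r) and Box (not q implies q)), 0
4. (r or not r) and (not q implies q), 0
5. r or not r, 0
6. not q implies q, 0
7. not Box (not q implies q), 0
8. not r, 0
9. q, 0
10. not (not q implies q), 1
11. not q, 1
12. (r or not r) and (not q implies q), 1
13. r or not r, 1
14. not q implies q, 1
15. not r, 1
16. q, 1
Accessibility: 0R0, 0R1, 1R1
Branch closes: q and not q both at 1.
All branches of the negation close; one closing branch shown above.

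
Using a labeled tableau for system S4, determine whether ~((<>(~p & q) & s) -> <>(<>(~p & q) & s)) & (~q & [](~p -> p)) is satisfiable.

Unsatisfiable

1. ~((<>(~p & q) & s) -> <>(<>(~p & q) & s)) & (~q & [](~p -> p)), 0
2. ~((<>(~p & q) & s) -> <>(<>(~p & q) & s)), 0
3. ~q & [](~p -> p), 0
4. <>(~p & q) & s, 0
5. ~<>(<>(~p & q) & s), 0
6. ~q, 0
7. [](~p -> p), 0
8. <>(~p & q), 0
9. s, 0
10. ~(<>(~p & q) & s), 0
11. ~p -> p, 0
12. ~<>(~p & q), 0
13. ~(~p & q), 0
14. p, 0
15. ~p & q, 1
16. ~p, 1
17. q, 1
18. ~(<>(~p & q) & s), 1
19. ~p -> p, 1
20. ~(~p & q), 1
21. ~s, 1
22. p, 1
Accessibility: 0R0, 0R1, 1R1
Branch closes: p and ~p both at 1.
(One branch shown.) All branches close.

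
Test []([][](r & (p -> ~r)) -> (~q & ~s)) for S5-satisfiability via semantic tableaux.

Satisfiable

1. []([][](r & (p -> ~r)) -> (~q & ~s)), u
2. [][](r & (p -> ~r)) -> (~q & ~s), u
3. ~q & ~s, u
4. ~q, u
5. ~s, u
Accessibility: uRu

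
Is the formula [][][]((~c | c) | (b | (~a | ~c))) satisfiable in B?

1. [][][]((~c | c) | (b | (~a | ~c))), w0
2. [][]((~c | c) | (b | (~a | ~c))), w0   [[]-rule on 1 via w0Rw0]
3. []((~c | c) | (b | (~a | ~c))), w0   [[]-rule on 2 via w0Rw0]
4. (~c | c) | (b | (~a | ~c)), w0   [[]-rule on 3 via w0Rw0]
5. b | (~a | ~c), w0   [|-rule on 4 (branches; this branch)]
6. ~a | ~c, w0   [|-rule on 5 (branches; this branch)]
7. ~c, w0   [|-rule on 6 (branches; this branch)]
Accessibility: w0Rw0

Satisfiable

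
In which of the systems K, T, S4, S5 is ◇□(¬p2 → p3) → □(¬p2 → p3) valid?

S5

S5-tableau for the negation ¬(◇□(¬p2 → p3) → □(¬p2 → p3)):
1. ¬(◇□(¬p2 → p3) → □(¬p2 → p3)), u
2. ◇□(¬p2 → p3), u   [¬→-rule on 1]
3. ¬□(¬p2 → p3), u   [¬→-rule on 1]
4. □(¬p2 → p3), v   [◇-rule on 2: fresh world v, uRv]
5. ¬p2 → p3, u   [□-rule on 4 via vRu]
6. ¬p2 → p3, v   [□-rule on 4 via vRv]
7. p3, u   [→-rule on 5 (branches; this branch)]
8. p3, v   [→-rule on 6 (branches; this branch)]
9. ¬(¬p2 → p3), w   [¬□-rule on 3: fresh world w, uRw]
10. ¬p2, w   [¬→-rule on 9]
11. ¬p3, w   [¬→-rule on 9]
12. ¬p2 → p3, w   [□-rule on 4 via vRw]
13. p3, w   [→-rule on 12 (branches; this branch)]
Accessibility: uRu, uRv, uRw, vRu, vRv, vRw, wRu, wRv, wRw
Branch closes: p3 and ¬p3 both at w.
Every branch closes (one shown): valid in S5.
S4-tableau for the negation ¬(◇□(¬p2 → p3) → □(¬p2 → p3)):
1. ¬(◇□(¬p2 → p3) → □(¬p2 → p3)), u
2. ◇□(¬p2 → p3), u   [¬→-rule on 1]
3. ¬□(¬p2 → p3), u   [¬→-rule on 1]
4. □(¬p2 → p3), v   [◇-rule on 2: fresh world v, uRv]
5. ¬p2 → p3, v   [□-rule on 4 via vRv]
6. p3, v   [→-rule on 5 (branches; this branch)]
7. ¬(¬p2 → p3), w   [¬□-rule on 3: fresh world w, uRw]
8. ¬p2, w   [¬→-rule on 7]
9. ¬p3, w   [¬→-rule on 7]
Accessibility: uRu, uRv, uRw, vRv, wRw
Complete open branch: countermodel on an S4-frame, so not valid in S4, nor in K, T (the same frame is also a K-frame and a T-frame).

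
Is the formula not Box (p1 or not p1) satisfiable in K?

Unsatisfiable (every branch closes)

1. not Box (p1 or not p1), 0
2. not (p1 or not p1), 1
3. not p1, 1
4. p1, 1
Accessibility: 0R1
Branch closes: p1 and not p1 both at 1.
(One branch shown.) All branches close.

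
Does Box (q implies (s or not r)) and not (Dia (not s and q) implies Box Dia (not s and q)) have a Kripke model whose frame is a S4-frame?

Satisfiable (open branch found)

1. Box (q implies (s or not r)) and not (Dia (not s and q) implies Box Dia (not s and q)), w0
2. Box (q implies (s or not r)), w0
3. not (Dia (not s and q) implies Box Dia (not s and q)), w0
4. Dia (not s and q), w0
5. not Box Dia (not s and q), w0
6. q implies (s or not r), w0
7. s or not r, w0
8. not r, w0
9. not s and q, w1
10. not s, w1
11. q, w1
12. q implies (s or not r), w1
13. s or not r, w1
14. not r, w1
15. not Dia (not s and q), w2
16. q implies (s or not r), w2
17. not (not s and q), w2
18. s or not r, w2
19. not q, w2
20. not r, w2
Accessibility: w0Rw0, w0Rw1, w0Rw2, w1Rw1, w2Rw2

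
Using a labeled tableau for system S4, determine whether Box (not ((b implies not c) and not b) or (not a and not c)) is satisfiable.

1. Box (not ((b implies not c) and not b) or (not a and not c)), u
2. not ((b implies not c) and not b) or (not a and not c), u
3. not a and not c, u
4. not a, u
5. not c, u
Accessibility: uRu

Satisfiable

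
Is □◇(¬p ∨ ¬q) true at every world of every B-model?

Tableau for the negation ¬□◇(¬p ∨ ¬q):
1. ¬□◇(¬p ∨ ¬q), 0
2. ¬◇(¬p ∨ ¬q), 1
3. ¬(¬p ∨ ¬q), 0
4. p, 0
5. q, 0
6. ¬(¬p ∨ ¬q), 1
7. p, 1
8. q, 1
Accessibility: 0R0, 0R1, 1R0, 1R1
The negation has an open branch (countermodel exists).

Not valid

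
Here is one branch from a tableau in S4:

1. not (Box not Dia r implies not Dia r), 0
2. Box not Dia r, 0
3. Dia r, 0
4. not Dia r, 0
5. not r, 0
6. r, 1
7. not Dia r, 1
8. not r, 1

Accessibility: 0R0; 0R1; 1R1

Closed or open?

Closed

Both r and not r appear at 1.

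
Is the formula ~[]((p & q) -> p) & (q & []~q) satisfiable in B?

Unsatisfiable (every branch closes)

1. ~[]((p & q) -> p) & (q & []~q), 0
2. ~[]((p & q) -> p), 0   [&-rule on 1]
3. q & []~q, 0   [&-rule on 1]
4. q, 0   [&-rule on 3]
5. []~q, 0   [&-rule on 3]
6. ~q, 0   [[]-rule on 5 via 0R0]
Accessibility: 0R0
Branch closes: q and ~q both at 0.
Every branch closes; the branch above is one of them.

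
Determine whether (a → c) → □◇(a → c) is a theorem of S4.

Not valid

Tableau for the negation ¬((a → c) → □◇(a → c)):
1. ¬((a → c) → □◇(a → c)), w0
2. a → c, w0
3. ¬□◇(a → c), w0
4. c, w0
5. ¬◇(a → c), w1
6. ¬(a → c), w1
7. a, w1
8. ¬c, w1
Accessibility: w0Rw0, w0Rw1, w1Rw1
The negation has an open branch (countermodel exists).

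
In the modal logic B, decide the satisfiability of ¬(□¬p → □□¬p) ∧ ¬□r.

Yes, satisfiable

1. ¬(□¬p → □□¬p) ∧ ¬□r, 0
2. ¬(□¬p → □□¬p), 0
3. ¬□r, 0
4. □¬p, 0
5. ¬□□¬p, 0
6. ¬p, 0
7. ¬r, 1
8. ¬p, 1
9. ¬□¬p, 2
10. ¬p, 2
11. p, 3
Accessibility: 0R0, 0R1, 0R2, 1R0, 1R1, 2R0, 2R2, 2R3, 3R2, 3R3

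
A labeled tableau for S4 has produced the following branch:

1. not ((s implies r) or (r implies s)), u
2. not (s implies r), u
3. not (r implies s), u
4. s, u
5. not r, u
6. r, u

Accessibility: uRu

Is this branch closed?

Closed

Both r and not r appear at u.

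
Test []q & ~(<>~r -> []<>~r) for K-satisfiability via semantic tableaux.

1. []q & ~(<>~r -> []<>~r), w0
2. []q, w0
3. ~(<>~r -> []<>~r), w0
4. <>~r, w0
5. ~[]<>~r, w0
6. ~r, w1
7. q, w1
8. ~<>~r, w2
9. q, w2
Accessibility: w0Rw1, w0Rw2

Satisfiable (open branch found)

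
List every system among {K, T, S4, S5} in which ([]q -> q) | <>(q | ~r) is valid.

T, S4, S5

K-tableau for the negation ~(([]q -> q) | <>(q | ~r)):
1. ~(([]q -> q) | <>(q | ~r)), u
2. ~([]q -> q), u
3. ~<>(q | ~r), u
4. []q, u
5. ~q, u
Complete open branch: countermodel on a K-frame, so not valid in K.
T-tableau for the negation ~(([]q -> q) | <>(q | ~r)):
1. ~(([]q -> q) | <>(q | ~r)), u
2. ~([]q -> q), u
3. ~<>(q | ~r), u
4. []q, u
5. ~q, u
6. ~(q | ~r), u
7. r, u
8. q, u
Accessibility: uRu
Branch closes: q and ~q both at u.
Every branch closes (one shown): valid in T, hence also in S4, S5 (every theorem of T is a theorem of S4 and S5).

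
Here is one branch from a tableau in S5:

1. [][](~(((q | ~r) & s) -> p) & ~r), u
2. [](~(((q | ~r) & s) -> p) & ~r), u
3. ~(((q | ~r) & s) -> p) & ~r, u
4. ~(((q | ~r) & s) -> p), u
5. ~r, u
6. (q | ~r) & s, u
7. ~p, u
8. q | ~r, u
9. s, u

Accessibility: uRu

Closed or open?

No, open

There is no literal clash: for every atom and world, at most one sign appears.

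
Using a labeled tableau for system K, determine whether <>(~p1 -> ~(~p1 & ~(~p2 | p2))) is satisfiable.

1. <>(~p1 -> ~(~p1 & ~(~p2 | p2))), w0
2. ~p1 -> ~(~p1 & ~(~p2 | p2)), w1   [<>-rule on 1: fresh world w1, w0Rw1]
3. ~(~p1 & ~(~p2 | p2)), w1   [->-rule on 2 (branches; this branch)]
4. ~p2 | p2, w1   [~&-rule on 3 (branches; this branch)]
5. p2, w1   [|-rule on 4 (branches; this branch)]
Accessibility: w0Rw1

Satisfiable (open branch found)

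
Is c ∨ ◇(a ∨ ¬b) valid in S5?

Invalid (countermodel exists)

Tableau for the negation ¬(c ∨ ◇(a ∨ ¬b)):
1. ¬(c ∨ ◇(a ∨ ¬b)), w0
2. ¬c, w0
3. ¬◇(a ∨ ¬b), w0
4. ¬(a ∨ ¬b), w0
5. ¬a, w0
6. b, w0
Accessibility: w0Rw0
The negation has an open branch (countermodel exists).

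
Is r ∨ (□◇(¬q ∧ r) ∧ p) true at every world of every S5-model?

Not valid

Tableau for the negation ¬(r ∨ (□◇(¬q ∧ r) ∧ p)):
1. ¬(r ∨ (□◇(¬q ∧ r) ∧ p)), u
2. ¬r, u   [¬∨-rule on 1]
3. ¬(□◇(¬q ∧ r) ∧ p), u   [¬∨-rule on 1]
4. ¬p, u   [¬∧-rule on 3 (branches; this branch)]
Accessibility: uRu
The negation has an open branch (countermodel exists).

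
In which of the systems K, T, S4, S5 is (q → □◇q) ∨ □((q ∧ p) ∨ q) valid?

S5

S4-tableau for the negation ¬((q → □◇q) ∨ □((q ∧ p) ∨ q)):
1. ¬((q → □◇q) ∨ □((q ∧ p) ∨ q)), u
2. ¬(q → □◇q), u   [¬∨-rule on 1]
3. ¬□((q ∧ p) ∨ q), u   [¬∨-rule on 1]
4. q, u   [¬→-rule on 2]
5. ¬□◇q, u   [¬→-rule on 2]
6. ¬((q ∧ p) ∨ q), v   [¬□-rule on 3: fresh world v, uRv]
7. ¬(q ∧ p), v   [¬∨-rule on 6]
8. ¬q, v   [¬∨-rule on 6]
9. ¬p, v   [¬∧-rule on 7 (branches; this branch)]
10. ¬◇q, w   [¬□-rule on 5: fresh world w, uRw]
11. ¬q, w   [¬◇-rule on 10 via wRw]
Accessibility: uRu, uRv, uRw, vRv, wRw
Complete open branch: countermodel on an S4-frame, so not valid in S4, nor in K, T (the same frame is also a K-frame and a T-frame).
S5-tableau for the negation ¬((q → □◇q) ∨ □((q ∧ p) ∨ q)):
1. ¬((q → □◇q) ∨ □((q ∧ p) ∨ q)), u
2. ¬(q → □◇q), u   [¬∨-rule on 1]
3. ¬□((q ∧ p) ∨ q), u   [¬∨-rule on 1]
4. q, u   [¬→-rule on 2]
5. ¬□◇q, u   [¬→-rule on 2]
6. ¬((q ∧ p) ∨ q), v   [¬□-rule on 3: fresh world v, uRv]
7. ¬(q ∧ p), v   [¬∨-rule on 6]
8. ¬q, v   [¬∨-rule on 6]
9. ¬p, v   [¬∧-rule on 7 (branches; this branch)]
10. ¬◇q, w   [¬□-rule on 5: fresh world w, uRw]
11. ¬q, u   [¬◇-rule on 10 via wRu]
Accessibility: uRu, uRv, uRw, vRu, vRv, vRw, wRu, wRv, wRw
Branch closes: q and ¬q both at u.
Every branch closes (one shown): valid in S5.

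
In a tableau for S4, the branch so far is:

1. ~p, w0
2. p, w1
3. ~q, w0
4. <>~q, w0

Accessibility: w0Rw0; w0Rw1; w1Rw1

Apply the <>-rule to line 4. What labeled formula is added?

a fresh world w2 with w0Rw2, and ~q at w2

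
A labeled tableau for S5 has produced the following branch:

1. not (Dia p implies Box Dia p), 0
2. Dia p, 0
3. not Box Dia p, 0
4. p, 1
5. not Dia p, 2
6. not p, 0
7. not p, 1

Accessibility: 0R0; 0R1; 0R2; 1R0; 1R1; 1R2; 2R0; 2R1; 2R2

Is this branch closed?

Both p and not p appear at 1.

Yes, closed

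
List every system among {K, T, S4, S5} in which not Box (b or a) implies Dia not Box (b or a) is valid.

T, S4, S5

T-tableau for the negation not (not Box (b or a) implies Dia not Box (b or a)):
1. not (not Box (b or a) implies Dia not Box (b or a)), u
2. not Box (b or a), u
3. not Dia not Box (b or a), u
4. Box (b or a), u
5. b or a, u
6. a, u
7. not (b or a), v
8. not b, v
9. not a, v
10. Box (b or a), v
11. b or a, v
12. a, v
Accessibility: uRu, uRv, vRv
Branch closes: a and not a both at v.
Every branch closes (one shown): valid in T, hence also in S4, S5 (every theorem of T is a theorem of S4 and S5).
K-tableau for the negation not (not Box (b or a) implies Dia not Box (b or a)):
1. not (not Box (b or a) implies Dia not Box (b or a)), u
2. not Box (b or a), u
3. not Dia not Box (b or a), u
4. not (b or a), v
5. not b, v
6. not a, v
7. Box (b or a), v
Accessibility: uRv
Complete open branch: countermodel on a K-frame, so not valid in K.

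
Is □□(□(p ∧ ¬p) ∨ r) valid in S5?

Not valid

Tableau for the negation ¬□□(□(p ∧ ¬p) ∨ r):
1. ¬□□(□(p ∧ ¬p) ∨ r), u
2. ¬□(□(p ∧ ¬p) ∨ r), v
3. ¬(□(p ∧ ¬p) ∨ r), w
4. ¬□(p ∧ ¬p), w
5. ¬r, w
6. ¬(p ∧ ¬p), x
7. p, x
Accessibility: uRu, uRv, uRw, uRx, vRu, vRv, vRw, vRx, wRu, wRv, wRw, wRx, xRu, xRv, xRw, xRx
The negation has an open branch (countermodel exists).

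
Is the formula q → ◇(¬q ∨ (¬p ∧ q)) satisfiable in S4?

1. q → ◇(¬q ∨ (¬p ∧ q)), 0
2. ◇(¬q ∨ (¬p ∧ q)), 0   [→-rule on 1 (branches; this branch)]
3. ¬q ∨ (¬p ∧ q), 1   [◇-rule on 2: fresh world 1, 0R1]
4. ¬p ∧ q, 1   [∨-rule on 3 (branches; this branch)]
5. ¬p, 1   [∧-rule on 4]
6. q, 1   [∧-rule on 4]
Accessibility: 0R0, 0R1, 1R1

Satisfiable (open branch found)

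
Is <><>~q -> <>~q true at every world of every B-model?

Tableau for the negation ~(<><>~q -> <>~q):
1. ~(<><>~q -> <>~q), w0
2. <><>~q, w0
3. ~<>~q, w0
4. q, w0
5. <>~q, w1
6. q, w1
7. ~q, w2
Accessibility: w0Rw0, w0Rw1, w1Rw0, w1Rw1, w1Rw2, w2Rw1, w2Rw2
The negation has an open branch (countermodel exists).

Invalid (countermodel exists)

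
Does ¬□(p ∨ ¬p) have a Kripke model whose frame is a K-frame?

1. ¬□(p ∨ ¬p), 0
2. ¬(p ∨ ¬p), 1
3. ¬p, 1
4. p, 1
Accessibility: 0R1
Branch closes: p and ¬p both at 1.
Every branch closes; the branch above is one of them.

No, unsatisfiable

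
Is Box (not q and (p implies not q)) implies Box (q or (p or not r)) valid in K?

Not valid

Tableau for the negation not (Box (not q and (p implies not q)) implies Box (q or (p or not r))):
1. not (Box (not q and (p implies not q)) implies Box (q or (p or not r))), 0
2. Box (not q and (p implies not q)), 0
3. not Box (q or (p or not r)), 0
4. not (q or (p or not r)), 1
5. not q, 1
6. not (p or not r), 1
7. not p, 1
8. r, 1
9. not q and (p implies not q), 1
10. p implies not q, 1
Accessibility: 0R1
The negation has an open branch (countermodel exists).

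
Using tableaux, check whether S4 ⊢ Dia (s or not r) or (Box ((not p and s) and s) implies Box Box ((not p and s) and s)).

Tableau for the negation not (Dia (s or not r) or (Box ((not p and s) and s) implies Box Box ((not p and s) and s))):
1. not (Dia (s or not r) or (Box ((not p and s) and s) implies Box Box ((not p and s) and s))), u
2. not Dia (s or not r), u
3. not (Box ((not p and s) and s) implies Box Box ((not p and s) and s)), u
4. Box ((not p and s) and s), u
5. not Box Box ((not p and s) and s), u
6. not (s or not r), u
7. not s, u
8. r, u
9. (not p and s) and s, u
10. not p and s, u
11. s, u
Accessibility: uRu
Branch closes: s and not s both at u.
All branches of the negation close; one closing branch shown above.

Valid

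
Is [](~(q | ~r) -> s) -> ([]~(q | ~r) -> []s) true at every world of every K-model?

Valid

Tableau for the negation ~([](~(q | ~r) -> s) -> ([]~(q | ~r) -> []s)):
1. ~([](~(q | ~r) -> s) -> ([]~(q | ~r) -> []s)), w0
2. [](~(q | ~r) -> s), w0   [~->-rule on 1]
3. ~([]~(q | ~r) -> []s), w0   [~->-rule on 1]
4. []~(q | ~r), w0   [~->-rule on 3]
5. ~[]s, w0   [~->-rule on 3]
6. ~s, w1   [~[]-rule on 5: fresh world w1, w0Rw1]
7. ~(q | ~r) -> s, w1   [[]-rule on 2 via w0Rw1]
8. ~(q | ~r), w1   [[]-rule on 4 via w0Rw1]
9. ~q, w1   [~|-rule on 8]
10. r, w1   [~|-rule on 8]
11. q | ~r, w1   [->-rule on 7 (branches; this branch)]
12. ~r, w1   [|-rule on 11 (branches; this branch)]
Accessibility: w0Rw1
Branch closes: r and ~r both at w1.
All branches of the negation close; one closing branch shown above.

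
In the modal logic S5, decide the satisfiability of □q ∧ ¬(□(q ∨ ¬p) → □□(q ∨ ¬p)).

1. □q ∧ ¬(□(q ∨ ¬p) → □□(q ∨ ¬p)), u
2. □q, u
3. ¬(□(q ∨ ¬p) → □□(q ∨ ¬p)), u
4. □(q ∨ ¬p), u
5. ¬□□(q ∨ ¬p), u
6. q, u
7. q ∨ ¬p, u
8. ¬p, u
9. ¬□(q ∨ ¬p), v
10. q, v
11. q ∨ ¬p, v
12. ¬p, v
13. ¬(q ∨ ¬p), w
14. ¬q, w
15. p, w
16. q, w
Accessibility: uRu, uRv, uRw, vRu, vRv, vRw, wRu, wRv, wRw
Branch closes: q and ¬q both at w.
All branches of the tableau close; one closing branch shown above.

Unsatisfiable (every branch closes)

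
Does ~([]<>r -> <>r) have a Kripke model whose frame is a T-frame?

1. ~([]<>r -> <>r), w0
2. []<>r, w0   [~->-rule on 1]
3. ~<>r, w0   [~->-rule on 1]
4. <>r, w0   [[]-rule on 2 via w0Rw0]
5. ~r, w0   [~<>-rule on 3 via w0Rw0]
6. r, w1   [<>-rule on 4: fresh world w1, w0Rw1]
7. <>r, w1   [[]-rule on 2 via w0Rw1]
8. ~r, w1   [~<>-rule on 3 via w0Rw1]
Accessibility: w0Rw0, w0Rw1, w1Rw1
Branch closes: r and ~r both at w1.
Every branch closes; the branch above is one of them.

Unsatisfiable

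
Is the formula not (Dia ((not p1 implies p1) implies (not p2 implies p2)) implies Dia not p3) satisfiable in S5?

Satisfiable

1. not (Dia ((not p1 implies p1) implies (not p2 implies p2)) implies Dia not p3), w0
2. Dia ((not p1 implies p1) implies (not p2 implies p2)), w0
3. not Dia not p3, w0
4. p3, w0
5. (not p1 implies p1) implies (not p2 implies p2), w1
6. p3, w1
7. not p2 implies p2, w1
8. p2, w1
Accessibility: w0Rw0, w0Rw1, w1Rw0, w1Rw1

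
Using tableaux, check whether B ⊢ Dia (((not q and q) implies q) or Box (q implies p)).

Yes, valid

Tableau for the negation not Dia (((not q and q) implies q) or Box (q implies p)):
1. not Dia (((not q and q) implies q) or Box (q implies p)), 0
2. not (((not q and q) implies q) or Box (q implies p)), 0
3. not ((not q and q) implies q), 0
4. not Box (q implies p), 0
5. not q and q, 0
6. not q, 0
7. q, 0
Accessibility: 0R0
Branch closes: q and not q both at 0.
Every branch of the negation's tableau closes; the branch above is one of them.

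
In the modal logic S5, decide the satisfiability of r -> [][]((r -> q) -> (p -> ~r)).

Satisfiable

1. r -> [][]((r -> q) -> (p -> ~r)), 0
2. [][]((r -> q) -> (p -> ~r)), 0   [->-rule on 1 (branches; this branch)]
3. []((r -> q) -> (p -> ~r)), 0   [[]-rule on 2 via 0R0]
4. (r -> q) -> (p -> ~r), 0   [[]-rule on 3 via 0R0]
5. p -> ~r, 0   [->-rule on 4 (branches; this branch)]
6. ~r, 0   [->-rule on 5 (branches; this branch)]
Accessibility: 0R0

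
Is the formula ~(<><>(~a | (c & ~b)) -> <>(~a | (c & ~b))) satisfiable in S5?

Unsatisfiable (every branch closes)

1. ~(<><>(~a | (c & ~b)) -> <>(~a | (c & ~b))), 0
2. <><>(~a | (c & ~b)), 0
3. ~<>(~a | (c & ~b)), 0
4. ~(~a | (c & ~b)), 0
5. a, 0
6. ~(c & ~b), 0
7. b, 0
8. <>(~a | (c & ~b)), 1
9. ~(~a | (c & ~b)), 1
10. a, 1
11. ~(c & ~b), 1
12. b, 1
13. ~a | (c & ~b), 2
14. ~(~a | (c & ~b)), 2
15. a, 2
16. ~(c & ~b), 2
17. c & ~b, 2
18. c, 2
19. ~b, 2
20. b, 2
Accessibility: 0R0, 0R1, 0R2, 1R0, 1R1, 1R2, 2R0, 2R1, 2R2
Branch closes: b and ~b both at 2.
Every branch closes; the branch above is one of them.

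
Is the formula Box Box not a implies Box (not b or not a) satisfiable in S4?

1. Box Box not a implies Box (not b or not a), 0
2. Box (not b or not a), 0   [implies-rule on 1 (branches; this branch)]
3. not b or not a, 0   [Box-rule on 2 via 0R0]
4. not a, 0   [or-rule on 3 (branches; this branch)]
Accessibility: 0R0

Yes, satisfiable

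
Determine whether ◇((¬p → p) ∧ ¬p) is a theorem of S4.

Tableau for the negation ¬◇((¬p → p) ∧ ¬p):
1. ¬◇((¬p → p) ∧ ¬p), w0
2. ¬((¬p → p) ∧ ¬p), w0
3. p, w0
Accessibility: w0Rw0
The negation has an open branch (countermodel exists).

Not valid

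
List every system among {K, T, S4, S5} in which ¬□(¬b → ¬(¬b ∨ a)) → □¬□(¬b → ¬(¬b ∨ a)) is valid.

S4-tableau for the negation ¬(¬□(¬b → ¬(¬b ∨ a)) → □¬□(¬b → ¬(¬b ∨ a))):
1. ¬(¬□(¬b → ¬(¬b ∨ a)) → □¬□(¬b → ¬(¬b ∨ a))), w0
2. ¬□(¬b → ¬(¬b ∨ a)), w0
3. ¬□¬□(¬b → ¬(¬b ∨ a)), w0
4. ¬(¬b → ¬(¬b ∨ a)), w1
5. ¬b, w1
6. ¬b ∨ a, w1
7. a, w1
8. □(¬b → ¬(¬b ∨ a)), w2
9. ¬b → ¬(¬b ∨ a), w2
10. ¬(¬b ∨ a), w2
11. b, w2
12. ¬a, w2
Accessibility: w0Rw0, w0Rw1, w0Rw2, w1Rw1, w2Rw2
Complete open branch: countermodel on an S4-frame, so not valid in S4, nor in K, T (the same frame is also a K-frame and a T-frame).
S5-tableau for the negation ¬(¬□(¬b → ¬(¬b ∨ a)) → □¬□(¬b → ¬(¬b ∨ a))):
1. ¬(¬□(¬b → ¬(¬b ∨ a)) → □¬□(¬b → ¬(¬b ∨ a))), w0
2. ¬□(¬b → ¬(¬b ∨ a)), w0
3. ¬□¬□(¬b → ¬(¬b ∨ a)), w0
4. ¬(¬b → ¬(¬b ∨ a)), w1
5. ¬b, w1
6. ¬b ∨ a, w1
7. a, w1
8. □(¬b → ¬(¬b ∨ a)), w2
9. ¬b → ¬(¬b ∨ a), w0
10. ¬b → ¬(¬b ∨ a), w1
11. ¬b → ¬(¬b ∨ a), w2
12. ¬(¬b ∨ a), w0
13. b, w0
14. ¬a, w0
15. ¬(¬b ∨ a), w1
16. b, w1
17. ¬a, w1
Accessibility: w0Rw0, w0Rw1, w0Rw2, w1Rw0, w1Rw1, w1Rw2, w2Rw0, w2Rw1, w2Rw2
Branch closes: b and ¬b both at w1.
Every branch closes (one shown): valid in S5.

S5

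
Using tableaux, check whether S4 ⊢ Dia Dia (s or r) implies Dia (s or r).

Valid in S4

Tableau for the negation not (Dia Dia (s or r) implies Dia (s or r)):
1. not (Dia Dia (s or r) implies Dia (s or r)), u
2. Dia Dia (s or r), u
3. not Dia (s or r), u
4. not (s or r), u
5. not s, u
6. not r, u
7. Dia (s or r), v
8. not (s or r), v
9. not s, v
10. not r, v
11. s or r, w
12. not (s or r), w
13. not s, w
14. not r, w
15. r, w
Accessibility: uRu, uRv, uRw, vRv, vRw, wRw
Branch closes: r and not r both at w.
Every branch of the negation's tableau closes; the branch above is one of them.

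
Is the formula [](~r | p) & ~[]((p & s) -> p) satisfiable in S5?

No, unsatisfiable

1. [](~r | p) & ~[]((p & s) -> p), u
2. [](~r | p), u   [&-rule on 1]
3. ~[]((p & s) -> p), u   [&-rule on 1]
4. ~r | p, u   [[]-rule on 2 via uRu]
5. p, u   [|-rule on 4 (branches; this branch)]
6. ~((p & s) -> p), v   [~[]-rule on 3: fresh world v, uRv]
7. p & s, v   [~->-rule on 6]
8. ~p, v   [~->-rule on 6]
9. p, v   [&-rule on 7]
10. s, v   [&-rule on 7]
Accessibility: uRu, uRv, vRu, vRv
Branch closes: p and ~p both at v.
All branches of the tableau close; one closing branch shown above.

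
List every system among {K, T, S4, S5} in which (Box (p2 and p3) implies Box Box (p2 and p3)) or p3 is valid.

K-tableau for the negation not ((Box (p2 and p3) implies Box Box (p2 and p3)) or p3):
1. not ((Box (p2 and p3) implies Box Box (p2 and p3)) or p3), u
2. not (Box (p2 and p3) implies Box Box (p2 and p3)), u
3. not p3, u
4. Box (p2 and p3), u
5. not Box Box (p2 and p3), u
6. not Box (p2 and p3), v
7. p2 and p3, v
8. p2, v
9. p3, v
10. not (p2 and p3), w
11. not p3, w
Accessibility: uRv, vRw
Complete open branch: countermodel on a K-frame, so not valid in K.
T-tableau for the negation not ((Box (p2 and p3) implies Box Box (p2 and p3)) or p3):
1. not ((Box (p2 and p3) implies Box Box (p2 and p3)) or p3), u
2. not (Box (p2 and p3) implies Box Box (p2 and p3)), u
3. not p3, u
4. Box (p2 and p3), u
5. not Box Box (p2 and p3), u
6. p2 and p3, u
7. p2, u
8. p3, u
Accessibility: uRu
Branch closes: p3 and not p3 both at u.
Every branch closes (one shown): valid in T, hence also in S4, S5 (every theorem of T is a theorem of S4 and S5).

T, S4, S5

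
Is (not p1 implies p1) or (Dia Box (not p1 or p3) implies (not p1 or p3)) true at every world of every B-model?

Valid in B

Tableau for the negation not ((not p1 implies p1) or (Dia Box (not p1 or p3) implies (not p1 or p3))):
1. not ((not p1 implies p1) or (Dia Box (not p1 or p3) implies (not p1 or p3))), w0
2. not (not p1 implies p1), w0
3. not (Dia Box (not p1 or p3) implies (not p1 or p3)), w0
4. not p1, w0
5. Dia Box (not p1 or p3), w0
6. not (not p1 or p3), w0
7. p1, w0
8. not p3, w0
Accessibility: w0Rw0
Branch closes: p1 and not p1 both at w0.
Every branch of the negation's tableau closes; the branch above is one of them.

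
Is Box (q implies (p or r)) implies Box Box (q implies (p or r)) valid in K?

Invalid (countermodel exists)

Tableau for the negation not (Box (q implies (p or r)) implies Box Box (q implies (p or r))):
1. not (Box (q implies (p or r)) implies Box Box (q implies (p or r))), w0
2. Box (q implies (p or r)), w0
3. not Box Box (q implies (p or r)), w0
4. not Box (q implies (p or r)), w1
5. q implies (p or r), w1
6. p or r, w1
7. r, w1
8. not (q implies (p or r)), w2
9. q, w2
10. not (p or r), w2
11. not p, w2
12. not r, w2
Accessibility: w0Rw1, w1Rw2
The negation has an open branch (countermodel exists).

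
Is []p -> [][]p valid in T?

Tableau for the negation ~([]p -> [][]p):
1. ~([]p -> [][]p), w0
2. []p, w0   [~->-rule on 1]
3. ~[][]p, w0   [~->-rule on 1]
4. p, w0   [[]-rule on 2 via w0Rw0]
5. ~[]p, w1   [~[]-rule on 3: fresh world w1, w0Rw1]
6. p, w1   [[]-rule on 2 via w0Rw1]
7. ~p, w2   [~[]-rule on 5: fresh world w2, w1Rw2]
Accessibility: w0Rw0, w0Rw1, w1Rw1, w1Rw2, w2Rw2
The negation has an open branch (countermodel exists).

Not valid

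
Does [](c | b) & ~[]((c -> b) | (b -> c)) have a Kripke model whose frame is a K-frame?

Unsatisfiable (every branch closes)

1. [](c | b) & ~[]((c -> b) | (b -> c)), u
2. [](c | b), u
3. ~[]((c -> b) | (b -> c)), u
4. ~((c -> b) | (b -> c)), v
5. ~(c -> b), v
6. ~(b -> c), v
7. c, v
8. ~b, v
9. b, v
10. ~c, v
Accessibility: uRv
Branch closes: b and ~b both at v.
All branches of the tableau close; one closing branch shown above.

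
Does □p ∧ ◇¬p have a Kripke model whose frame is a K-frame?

Unsatisfiable

1. □p ∧ ◇¬p, u
2. □p, u
3. ◇¬p, u
4. ¬p, v
5. p, v
Accessibility: uRv
Branch closes: p and ¬p both at v.
All branches of the tableau close; one closing branch shown above.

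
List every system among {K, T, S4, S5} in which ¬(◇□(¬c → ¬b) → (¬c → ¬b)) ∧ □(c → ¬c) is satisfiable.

S5-tableau for the formula:
1. ¬(◇□(¬c → ¬b) → (¬c → ¬b)) ∧ □(c → ¬c), u
2. ¬(◇□(¬c → ¬b) → (¬c → ¬b)), u   [∧-rule on 1]
3. □(c → ¬c), u   [∧-rule on 1]
4. ◇□(¬c → ¬b), u   [¬→-rule on 2]
5. ¬(¬c → ¬b), u   [¬→-rule on 2]
6. ¬c, u   [¬→-rule on 5]
7. b, u   [¬→-rule on 5]
8. c → ¬c, u   [□-rule on 3 via uRu]
9. □(¬c → ¬b), v   [◇-rule on 4: fresh world v, uRv]
10. c → ¬c, v   [□-rule on 3 via uRv]
11. ¬c → ¬b, u   [□-rule on 9 via vRu]
12. ¬c → ¬b, v   [□-rule on 9 via vRv]
13. ¬c, v   [→-rule on 10 (branches; this branch)]
14. ¬b, u   [→-rule on 11 (branches; this branch)]
Accessibility: uRu, uRv, vRu, vRv
Branch closes: b and ¬b both at u.
Every branch closes (one shown): unsatisfiable in S5.
S4-tableau for the formula:
1. ¬(◇□(¬c → ¬b) → (¬c → ¬b)) ∧ □(c → ¬c), u
2. ¬(◇□(¬c → ¬b) → (¬c → ¬b)), u   [∧-rule on 1]
3. □(c → ¬c), u   [∧-rule on 1]
4. ◇□(¬c → ¬b), u   [¬→-rule on 2]
5. ¬(¬c → ¬b), u   [¬→-rule on 2]
6. ¬c, u   [¬→-rule on 5]
7. b, u   [¬→-rule on 5]
8. c → ¬c, u   [□-rule on 3 via uRu]
9. □(¬c → ¬b), v   [◇-rule on 4: fresh world v, uRv]
10. c → ¬c, v   [□-rule on 3 via uRv]
11. ¬c → ¬b, v   [□-rule on 9 via vRv]
12. ¬c, v   [→-rule on 10 (branches; this branch)]
13. ¬b, v   [→-rule on 11 (branches; this branch)]
Accessibility: uRu, uRv, vRv
Complete open branch: satisfiable in S4, hence also in K, T (this S4-model is also a K-model and a T-model).

K, T, S4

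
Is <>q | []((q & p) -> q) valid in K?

Valid

Tableau for the negation ~(<>q | []((q & p) -> q)):
1. ~(<>q | []((q & p) -> q)), 0
2. ~<>q, 0
3. ~[]((q & p) -> q), 0
4. ~((q & p) -> q), 1
5. q & p, 1
6. ~q, 1
7. q, 1
8. p, 1
Accessibility: 0R1
Branch closes: q and ~q both at 1.
Every branch of the negation's tableau closes; the branch above is one of them.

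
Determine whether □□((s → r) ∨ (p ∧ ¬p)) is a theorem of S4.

Tableau for the negation ¬□□((s → r) ∨ (p ∧ ¬p)):
1. ¬□□((s → r) ∨ (p ∧ ¬p)), 0
2. ¬□((s → r) ∨ (p ∧ ¬p)), 1
3. ¬((s → r) ∨ (p ∧ ¬p)), 2
4. ¬(s → r), 2
5. ¬(p ∧ ¬p), 2
6. s, 2
7. ¬r, 2
8. p, 2
Accessibility: 0R0, 0R1, 0R2, 1R1, 1R2, 2R2
The negation has an open branch (countermodel exists).

Invalid (countermodel exists)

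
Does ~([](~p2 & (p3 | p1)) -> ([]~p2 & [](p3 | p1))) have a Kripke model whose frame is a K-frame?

Unsatisfiable

1. ~([](~p2 & (p3 | p1)) -> ([]~p2 & [](p3 | p1))), 0
2. [](~p2 & (p3 | p1)), 0
3. ~([]~p2 & [](p3 | p1)), 0
4. ~[](p3 | p1), 0
5. ~(p3 | p1), 1
6. ~p3, 1
7. ~p1, 1
8. ~p2 & (p3 | p1), 1
9. ~p2, 1
10. p3 | p1, 1
11. p1, 1
Accessibility: 0R1
Branch closes: p1 and ~p1 both at 1.
Every branch closes; the branch above is one of them.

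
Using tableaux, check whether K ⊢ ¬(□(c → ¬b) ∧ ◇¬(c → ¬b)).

Tableau for the negation □(c → ¬b) ∧ ◇¬(c → ¬b):
1. □(c → ¬b) ∧ ◇¬(c → ¬b), 0
2. □(c → ¬b), 0   [∧-rule on 1]
3. ◇¬(c → ¬b), 0   [∧-rule on 1]
4. ¬(c → ¬b), 1   [◇-rule on 3: fresh world 1, 0R1]
5. c, 1   [¬→-rule on 4]
6. b, 1   [¬→-rule on 4]
7. c → ¬b, 1   [□-rule on 2 via 0R1]
8. ¬b, 1   [→-rule on 7 (branches; this branch)]
Accessibility: 0R1
Branch closes: b and ¬b both at 1.
All branches of the negation close; one closing branch shown above.

Yes, valid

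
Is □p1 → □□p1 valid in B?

Tableau for the negation ¬(□p1 → □□p1):
1. ¬(□p1 → □□p1), u
2. □p1, u
3. ¬□□p1, u
4. p1, u
5. ¬□p1, v
6. p1, v
7. ¬p1, w
Accessibility: uRu, uRv, vRu, vRv, vRw, wRv, wRw
The negation has an open branch (countermodel exists).

No, not valid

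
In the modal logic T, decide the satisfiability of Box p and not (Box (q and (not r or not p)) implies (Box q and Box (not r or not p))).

1. Box p and not (Box (q and (not r or not p)) implies (Box q and Box (not r or not p))), 0
2. Box p, 0
3. not (Box (q and (not r or not p)) implies (Box q and Box (not r or not p))), 0
4. Box (q and (not r or not p)), 0
5. not (Box q and Box (not r or not p)), 0
6. p, 0
7. q and (not r or not p), 0
8. q, 0
9. not r or not p, 0
10. not Box (not r or not p), 0
11. not r, 0
12. not (not r or not p), 1
13. r, 1
14. p, 1
15. q and (not r or not p), 1
16. q, 1
17. not r or not p, 1
18. not p, 1
Accessibility: 0R0, 0R1, 1R1
Branch closes: p and not p both at 1.
(One branch shown.) All branches close.

Unsatisfiable (every branch closes)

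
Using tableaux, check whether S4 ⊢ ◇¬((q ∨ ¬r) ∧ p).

No, not valid

Tableau for the negation ¬◇¬((q ∨ ¬r) ∧ p):
1. ¬◇¬((q ∨ ¬r) ∧ p), 0
2. (q ∨ ¬r) ∧ p, 0
3. q ∨ ¬r, 0
4. p, 0
5. ¬r, 0
Accessibility: 0R0
The negation has an open branch (countermodel exists).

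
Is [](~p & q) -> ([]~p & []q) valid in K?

Tableau for the negation ~([](~p & q) -> ([]~p & []q)):
1. ~([](~p & q) -> ([]~p & []q)), u
2. [](~p & q), u
3. ~([]~p & []q), u
4. ~[]q, u
5. ~q, v
6. ~p & q, v
7. ~p, v
8. q, v
Accessibility: uRv
Branch closes: q and ~q both at v.
All branches of the negation close; one closing branch shown above.

Valid in K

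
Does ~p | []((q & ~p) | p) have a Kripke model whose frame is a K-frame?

1. ~p | []((q & ~p) | p), u
2. []((q & ~p) | p), u

Satisfiable (open branch found)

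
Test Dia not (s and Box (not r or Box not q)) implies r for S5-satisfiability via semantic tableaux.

1. Dia not (s and Box (not r or Box not q)) implies r, 0
2. r, 0   [implies-rule on 1 (branches; this branch)]
Accessibility: 0R0

Satisfiable (open branch found)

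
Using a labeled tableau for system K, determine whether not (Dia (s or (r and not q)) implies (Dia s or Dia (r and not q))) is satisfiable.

Unsatisfiable

1. not (Dia (s or (r and not q)) implies (Dia s or Dia (r and not q))), w0
2. Dia (s or (r and not q)), w0
3. not (Dia s or Dia (r and not q)), w0
4. not Dia s, w0
5. not Dia (r and not q), w0
6. s or (r and not q), w1
7. not s, w1
8. not (r and not q), w1
9. r and not q, w1
10. r, w1
11. not q, w1
12. q, w1
Accessibility: w0Rw1
Branch closes: q and not q both at w1.
(One branch shown.) All branches close.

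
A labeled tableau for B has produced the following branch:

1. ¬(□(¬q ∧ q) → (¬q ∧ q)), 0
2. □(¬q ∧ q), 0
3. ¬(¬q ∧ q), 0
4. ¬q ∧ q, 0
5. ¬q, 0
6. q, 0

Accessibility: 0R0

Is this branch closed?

Both q and ¬q appear at 0.

Closed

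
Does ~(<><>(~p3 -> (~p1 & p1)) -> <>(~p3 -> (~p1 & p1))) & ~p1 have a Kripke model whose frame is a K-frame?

Satisfiable

1. ~(<><>(~p3 -> (~p1 & p1)) -> <>(~p3 -> (~p1 & p1))) & ~p1, w0
2. ~(<><>(~p3 -> (~p1 & p1)) -> <>(~p3 -> (~p1 & p1))), w0
3. ~p1, w0
4. <><>(~p3 -> (~p1 & p1)), w0
5. ~<>(~p3 -> (~p1 & p1)), w0
6. <>(~p3 -> (~p1 & p1)), w1
7. ~(~p3 -> (~p1 & p1)), w1
8. ~p3, w1
9. ~(~p1 & p1), w1
10. ~p1, w1
11. ~p3 -> (~p1 & p1), w2
12. p3, w2
Accessibility: w0Rw1, w1Rw2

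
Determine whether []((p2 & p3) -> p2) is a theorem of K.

Valid

Tableau for the negation ~[]((p2 & p3) -> p2):
1. ~[]((p2 & p3) -> p2), w0
2. ~((p2 & p3) -> p2), w1
3. p2 & p3, w1
4. ~p2, w1
5. p2, w1
6. p3, w1
Accessibility: w0Rw1
Branch closes: p2 and ~p2 both at w1.
Every branch of the negation's tableau closes; the branch above is one of them.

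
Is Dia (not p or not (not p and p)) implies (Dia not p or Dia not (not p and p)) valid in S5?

Valid in S5

Tableau for the negation not (Dia (not p or not (not p and p)) implies (Dia not p or Dia not (not p and p))):
1. not (Dia (not p or not (not p and p)) implies (Dia not p or Dia not (not p and p))), u
2. Dia (not p or not (not p and p)), u
3. not (Dia not p or Dia not (not p and p)), u
4. not Dia not p, u
5. not Dia not (not p and p), u
6. p, u
7. not p and p, u
8. not p, u
Accessibility: uRu
Branch closes: p and not p both at u.
All branches of the negation close; one closing branch shown above.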